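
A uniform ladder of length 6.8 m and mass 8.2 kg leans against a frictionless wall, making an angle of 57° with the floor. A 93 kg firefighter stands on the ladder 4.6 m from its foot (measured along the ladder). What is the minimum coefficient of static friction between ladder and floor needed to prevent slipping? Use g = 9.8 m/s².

Choose the foot of the ladder as the axis so the floor normal and friction both act there and drop out.
Ladder weight 8.2×9.8 = 80.36 N acts at 3.4 m along the ladder; its horizontal arm is 3.4·cos57° = 1.852 m → τ = 148.8 N·m clockwise.
Firefighter: 93×9.8 = 911.4 N at 4.6 m → arm 2.505 m → τ = 2283 N·m clockwise.
Wall normal N acts horizontally at the top; its moment arm is the height L sinθ = 6.8·sin57° = 5.703 m, counterclockwise.
For rotational equilibrium, N × 5.703 = 2432, so N = 426.4 N.
ΣFx = 0 ⇒ f = N_wall = 426.4 N. ΣFy = 0 ⇒ N_floor = 991.8 N.
μ_min = f / N_floor = 426.4 / 991.8 = 0.43.

μ_min ≈ 0.43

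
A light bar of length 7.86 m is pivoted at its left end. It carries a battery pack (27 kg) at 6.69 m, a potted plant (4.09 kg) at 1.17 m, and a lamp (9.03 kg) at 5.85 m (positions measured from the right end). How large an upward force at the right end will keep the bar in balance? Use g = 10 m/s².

Choose the left end as the axis so the unknown pivot reaction has zero arm there.
Battery pack: 27 × 10 = 270 N down at 6.69 m → arm 1.17 m, τ = 270 × 1.17 = 315.9 N·m clockwise.
Potted plant: 4.09 × 10 = 40.9 N down at 1.17 m → arm 6.69 m, τ = 40.9 × 6.69 = 273.6 N·m clockwise.
Lamp: 9.03 × 10 = 90.3 N down at 5.85 m → arm 2.01 m, τ = 90.3 × 2.01 = 181.5 N·m clockwise.
Net moment of the loads = 771 N·m clockwise.
The upward force F acts at the right end, arm 7.86 m, giving F × 7.86 counterclockwise.
Setting net torque to zero: F × 7.86 = 771 → F = 771 / 7.86 = 98.1 N.

F ≈ 98.1 N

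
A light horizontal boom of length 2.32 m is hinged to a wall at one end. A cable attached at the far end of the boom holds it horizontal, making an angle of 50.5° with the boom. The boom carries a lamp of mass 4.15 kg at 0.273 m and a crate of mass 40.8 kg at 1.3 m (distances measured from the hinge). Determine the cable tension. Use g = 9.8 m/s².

T ≈ 297 N

Take moments about the hinge.
Lamp: 4.15 × 9.8 = 40.67 N down at 0.273 m → arm 0.273 m, τ = 40.67 × 0.273 = 11.1 N·m clockwise.
Crate: 40.8 × 9.8 = 399.8 N down at 1.3 m → arm 1.3 m, τ = 399.8 × 1.3 = 519.7 N·m clockwise.
Total clockwise load moment = 530.8 N·m.
The cable tension T acts at 2.32 m; only its component perpendicular to the boom, T sinθ, produces torque. sin 50.5° = 0.7716.
For rotational equilibrium, T × 2.32 × 0.7716 = 530.8, so T = 530.8 / 1.79 = 297 N.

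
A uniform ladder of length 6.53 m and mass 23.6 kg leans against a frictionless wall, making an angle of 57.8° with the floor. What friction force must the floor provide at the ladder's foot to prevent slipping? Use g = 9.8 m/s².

Sum moments about the foot of the ladder (the floor normal and friction both act there and drop out).
Ladder weight 23.6×9.8 = 231.3 N acts at 3.265 m along the ladder; its horizontal arm is 3.265·cos57.8° = 1.74 m → τ = 402.5 N·m clockwise.
Wall normal N acts horizontally at the top; its moment arm is the height L sinθ = 6.53·sin57.8° = 5.526 m, counterclockwise.
Setting net torque to zero: N × 5.526 = 402.5 → N = 72.8 N.
ΣFx = 0: friction at the foot balances the wall's push, so f = N_wall = 72.8 N.

f ≈ 72.8 N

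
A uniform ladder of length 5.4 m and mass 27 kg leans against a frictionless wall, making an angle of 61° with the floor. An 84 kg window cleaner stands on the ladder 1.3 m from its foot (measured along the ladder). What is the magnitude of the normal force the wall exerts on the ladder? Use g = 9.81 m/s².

About the foot of the ladder:
Ladder weight 27×9.81 = 264.9 N acts at 2.7 m along the ladder; its horizontal arm is 2.7·cos61° = 1.309 m → τ = 346.8 N·m clockwise.
Window cleaner: 84×9.81 = 824 N at 1.3 m → arm 0.6303 m → τ = 519.4 N·m clockwise.
Wall normal N acts horizontally at the top; its moment arm is the height L sinθ = 5.4·sin61° = 4.723 m, counterclockwise.
Στ = 0 ⇒ N × 4.723 = 866.2 ⇒ N = 183 N.

N_wall ≈ 183 N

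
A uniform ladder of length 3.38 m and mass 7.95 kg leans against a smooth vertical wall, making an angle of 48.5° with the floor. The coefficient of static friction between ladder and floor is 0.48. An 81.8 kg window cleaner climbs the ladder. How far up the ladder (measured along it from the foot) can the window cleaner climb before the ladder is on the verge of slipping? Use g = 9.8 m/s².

d ≈ 1.85 m

Sum moments about the foot of the ladder (the floor normal and friction both act there and drop out).
Ladder weight 7.95×9.8 = 77.91 N acts at 1.69 m along the ladder; its horizontal arm is 1.69·cos48.5° = 1.12 m → τ = 87.26 N·m clockwise.
Window cleaner weight 81.8×9.8 = 801.6 N at distance d → arm d·cos48.5° → τ = 801.6·d·0.6626 clockwise.
Wall normal N at the top has arm L sinθ = 2.531 m counterclockwise, so Στ = 0 gives N·2.531 = 87.26 + 531.1·d.
ΣFy = 0 ⇒ N_floor = 879.5 N, so the maximum friction is μ_s·N_floor = 0.48×879.5 = 422.2 N. ΣFx = 0 ⇒ N_wall = f, so at the slipping point N = 422.2 N.
Substituting: 422.2×2.531 = 87.26 + 531.1·d ⇒ d = (1069 − 87.26) / 531.1 = 1.85 m.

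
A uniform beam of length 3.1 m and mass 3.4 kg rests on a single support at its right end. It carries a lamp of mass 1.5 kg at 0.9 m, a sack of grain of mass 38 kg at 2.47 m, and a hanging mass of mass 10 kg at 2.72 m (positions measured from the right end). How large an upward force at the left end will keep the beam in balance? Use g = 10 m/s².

F ≈ 412 N

Take moments about the right end.
Beam weight: 3.4 × 10 = 34 N down at 1.55 m → arm 1.55 m, τ = 34 × 1.55 = 52.7 N·m counterclockwise.
Lamp: 1.5 × 10 = 15 N down at 0.9 m → arm 0.9 m, τ = 15 × 0.9 = 13.5 N·m counterclockwise.
Sack of grain: 38 × 10 = 380 N down at 2.47 m → arm 2.47 m, τ = 380 × 2.47 = 938.6 N·m counterclockwise.
Hanging mass: 10 × 10 = 100 N down at 2.72 m → arm 2.72 m, τ = 100 × 2.72 = 272 N·m counterclockwise.
Net moment of the loads = 1277 N·m counterclockwise.
The upward force F acts at the left end, arm 3.1 m, giving F × 3.1 clockwise.
Στ = 0 ⇒ F × 3.1 = 1277 ⇒ F = 1277 / 3.1 = 412 N.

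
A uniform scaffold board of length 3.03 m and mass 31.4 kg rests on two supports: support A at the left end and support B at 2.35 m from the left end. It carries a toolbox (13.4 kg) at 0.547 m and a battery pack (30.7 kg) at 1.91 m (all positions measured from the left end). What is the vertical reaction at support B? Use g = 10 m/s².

Sum moments about support A (its reaction then has zero moment arm).
Beam weight: 31.4 × 10 = 314 N down at 1.515 m → arm 1.515 m, τ = 314 × 1.515 = 475.7 N·m clockwise.
Toolbox: 13.4 × 10 = 134 N down at 0.547 m → arm 0.547 m, τ = 134 × 0.547 = 73.3 N·m clockwise.
Battery pack: 30.7 × 10 = 307 N down at 1.91 m → arm 1.91 m, τ = 307 × 1.91 = 586.4 N·m clockwise.
Net load moment about support A = 1135 N·m clockwise.
Reaction R at support B is upward at 2.35 m, arm 2.35 m → moment R × 2.35 counterclockwise.
Setting net torque to zero: R × 2.35 = 1135 → R = 483 N.

R_B ≈ 483 N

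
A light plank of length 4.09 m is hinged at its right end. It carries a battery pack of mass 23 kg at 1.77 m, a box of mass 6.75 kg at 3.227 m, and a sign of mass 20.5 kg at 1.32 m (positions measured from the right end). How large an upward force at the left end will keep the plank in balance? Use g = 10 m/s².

Sum moments about the right end (the unknown pivot reaction has zero arm there).
Battery pack: 23 × 10 = 230 N down at 1.77 m → arm 1.77 m, τ = 230 × 1.77 = 407.1 N·m counterclockwise.
Box: 6.75 × 10 = 67.5 N down at 3.227 m → arm 3.227 m, τ = 67.5 × 3.227 = 217.8 N·m counterclockwise.
Sign: 20.5 × 10 = 205 N down at 1.32 m → arm 1.32 m, τ = 205 × 1.32 = 270.6 N·m counterclockwise.
Net moment of the loads = 895.5 N·m counterclockwise.
The upward force F acts at the left end, arm 4.09 m, giving F × 4.09 clockwise.
Balancing moments: F × 4.09 = 895.5, giving F = 895.5 / 4.09 = 219 N.

F ≈ 219 N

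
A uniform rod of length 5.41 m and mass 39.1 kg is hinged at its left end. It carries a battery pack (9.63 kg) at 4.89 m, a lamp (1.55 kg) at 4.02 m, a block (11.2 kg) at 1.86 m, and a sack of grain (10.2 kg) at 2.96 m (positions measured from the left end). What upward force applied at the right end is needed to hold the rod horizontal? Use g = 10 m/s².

Sum moments about the left end (the unknown pivot reaction has zero arm there).
Beam weight: 39.1 × 10 = 391 N down at 2.705 m → arm 2.705 m, τ = 391 × 2.705 = 1058 N·m clockwise.
Battery pack: 9.63 × 10 = 96.3 N down at 4.89 m → arm 4.89 m, τ = 96.3 × 4.89 = 470.9 N·m clockwise.
Lamp: 1.55 × 10 = 15.5 N down at 4.02 m → arm 4.02 m, τ = 15.5 × 4.02 = 62.31 N·m clockwise.
Block: 11.2 × 10 = 112 N down at 1.86 m → arm 1.86 m, τ = 112 × 1.86 = 208.3 N·m clockwise.
Sack of grain: 10.2 × 10 = 102 N down at 2.96 m → arm 2.96 m, τ = 102 × 2.96 = 301.9 N·m clockwise.
Net moment of the loads = 2101 N·m clockwise.
The upward force F acts at the right end, arm 5.41 m, giving F × 5.41 counterclockwise.
Balancing moments: F × 5.41 = 2101, giving F = 2101 / 5.41 = 388 N.

F ≈ 388 N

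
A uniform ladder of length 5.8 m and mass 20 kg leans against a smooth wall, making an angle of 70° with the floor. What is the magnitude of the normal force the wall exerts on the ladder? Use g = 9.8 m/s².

Taking torques about the foot of the ladder:
Ladder weight 20×9.8 = 196 N acts at 2.9 m along the ladder; its horizontal arm is 2.9·cos70° = 0.9919 m → τ = 194.4 N·m clockwise.
Wall normal N acts horizontally at the top; its moment arm is the height L sinθ = 5.8·sin70° = 5.45 m, counterclockwise.
Setting net torque to zero: N × 5.45 = 194.4 → N = 35.7 N.

N_wall ≈ 35.7 N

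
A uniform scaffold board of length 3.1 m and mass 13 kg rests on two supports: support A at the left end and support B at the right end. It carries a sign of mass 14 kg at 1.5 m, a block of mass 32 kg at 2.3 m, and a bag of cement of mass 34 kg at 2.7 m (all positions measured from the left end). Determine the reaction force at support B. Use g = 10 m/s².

Take moments about support A.
Beam weight: 13 × 10 = 130 N down at 1.55 m → arm 1.55 m, τ = 130 × 1.55 = 201.5 N·m clockwise.
Sign: 14 × 10 = 140 N down at 1.5 m → arm 1.5 m, τ = 140 × 1.5 = 210 N·m clockwise.
Block: 32 × 10 = 320 N down at 2.3 m → arm 2.3 m, τ = 320 × 2.3 = 736 N·m clockwise.
Bag of cement: 34 × 10 = 340 N down at 2.7 m → arm 2.7 m, τ = 340 × 2.7 = 918 N·m clockwise.
Net load moment about support A = 2066 N·m clockwise.
Reaction R at support B is upward at 3.1 m, arm 3.1 m → moment R × 3.1 counterclockwise.
Στ = 0 ⇒ R × 3.1 = 2066 ⇒ R = 666 N.

R_B ≈ 666 N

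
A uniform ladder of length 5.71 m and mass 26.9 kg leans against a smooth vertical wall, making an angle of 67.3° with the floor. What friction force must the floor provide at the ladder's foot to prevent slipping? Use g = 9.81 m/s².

f ≈ 55.2 N

Taking torques about the foot of the ladder:
Ladder weight 26.9×9.81 = 263.9 N acts at 2.855 m along the ladder; its horizontal arm is 2.855·cos67.3° = 1.102 m → τ = 290.8 N·m clockwise.
Wall normal N acts horizontally at the top; its moment arm is the height L sinθ = 5.71·sin67.3° = 5.268 m, counterclockwise.
Setting net torque to zero: N × 5.268 = 290.8 → N = 55.2 N.
ΣFx = 0: friction at the foot balances the wall's push, so f = N_wall = 55.2 N.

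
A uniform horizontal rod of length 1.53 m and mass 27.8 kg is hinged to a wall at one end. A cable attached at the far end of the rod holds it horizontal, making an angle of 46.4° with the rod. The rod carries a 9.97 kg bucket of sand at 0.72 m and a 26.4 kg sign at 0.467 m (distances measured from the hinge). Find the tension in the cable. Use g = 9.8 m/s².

T ≈ 361 N

Taking torques about the hinge:
Beam weight: 27.8 × 9.8 = 272.4 N down at 0.765 m → arm 0.765 m, τ = 272.4 × 0.765 = 208.4 N·m clockwise.
Bucket of sand: 9.97 × 9.8 = 97.71 N down at 0.72 m → arm 0.72 m, τ = 97.71 × 0.72 = 70.35 N·m clockwise.
Sign: 26.4 × 9.8 = 258.7 N down at 0.467 m → arm 0.467 m, τ = 258.7 × 0.467 = 120.8 N·m clockwise.
Total clockwise load moment = 399.6 N·m.
The cable tension T acts at 1.53 m; only its component perpendicular to the rod, T sinθ, produces torque. sin 46.4° = 0.7242.
For rotational equilibrium, T × 1.53 × 0.7242 = 399.6, so T = 399.6 / 1.108 = 361 N.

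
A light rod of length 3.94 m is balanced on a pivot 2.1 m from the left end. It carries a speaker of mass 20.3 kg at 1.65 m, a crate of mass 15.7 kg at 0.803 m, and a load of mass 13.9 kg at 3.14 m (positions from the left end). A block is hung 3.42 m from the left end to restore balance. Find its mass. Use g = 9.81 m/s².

Take moments about the pivot (at 2.1 m from the left end).
Speaker: 20.3 × 9.81 = 199.1 N down at 1.65 m → arm 0.45 m, τ = 199.1 × 0.45 = 89.59 N·m counterclockwise.
Crate: 15.7 × 9.81 = 154 N down at 0.803 m → arm 1.297 m, τ = 154 × 1.297 = 199.7 N·m counterclockwise.
Load: 13.9 × 9.81 = 136.4 N down at 3.14 m → arm 1.04 m, τ = 136.4 × 1.04 = 141.9 N·m clockwise.
Net moment of known loads = 147.4 N·m counterclockwise.
An unknown mass m at 3.42 m has arm 1.32 m; its moment is m·g·1.32 clockwise.
Setting net torque to zero: m × 9.81 × 1.32 = 147.4 → m = 147.4 / (9.81 × 1.32) = 11.4 kg.

m ≈ 11.4 kg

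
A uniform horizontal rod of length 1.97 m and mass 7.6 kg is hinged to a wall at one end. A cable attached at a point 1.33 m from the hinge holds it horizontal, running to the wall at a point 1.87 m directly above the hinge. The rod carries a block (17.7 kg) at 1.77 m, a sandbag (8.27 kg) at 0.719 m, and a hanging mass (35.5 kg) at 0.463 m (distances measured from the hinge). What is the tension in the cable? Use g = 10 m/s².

T ≈ 565 N

Choose the hinge as the axis so the unknown hinge reaction has zero arm there.
Beam weight: 7.6 × 10 = 76 N down at 0.985 m → arm 0.985 m, τ = 76 × 0.985 = 74.86 N·m clockwise.
Block: 17.7 × 10 = 177 N down at 1.77 m → arm 1.77 m, τ = 177 × 1.77 = 313.3 N·m clockwise.
Sandbag: 8.27 × 10 = 82.7 N down at 0.719 m → arm 0.719 m, τ = 82.7 × 0.719 = 59.46 N·m clockwise.
Hanging mass: 35.5 × 10 = 355 N down at 0.463 m → arm 0.463 m, τ = 355 × 0.463 = 164.4 N·m clockwise.
Total clockwise load moment = 612 N·m.
The cable tension T acts at 1.33 m; only its component perpendicular to the rod, T sinθ, produces torque. sinθ = h/√(h²+d²) = 1.87/√(1.87²+1.33²) = 0.8149.
For rotational equilibrium, T × 1.33 × 0.8149 = 612, so T = 612 / 1.084 = 565 N.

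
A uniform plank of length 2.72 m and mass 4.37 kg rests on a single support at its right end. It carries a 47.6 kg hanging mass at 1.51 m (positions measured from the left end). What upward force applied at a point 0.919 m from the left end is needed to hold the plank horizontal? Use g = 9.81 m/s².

Take moments about the right end.
Beam weight: 4.37 × 9.81 = 42.87 N down at 1.36 m → arm 1.36 m, τ = 42.87 × 1.36 = 58.3 N·m counterclockwise.
Hanging mass: 47.6 × 9.81 = 467 N down at 1.51 m → arm 1.21 m, τ = 467 × 1.21 = 565.1 N·m counterclockwise.
Net moment of the loads = 623.4 N·m counterclockwise.
The upward force F acts at a point 0.919 m from the left end, arm 1.801 m, giving F × 1.801 clockwise.
Setting net torque to zero: F × 1.801 = 623.4 → F = 623.4 / 1.801 = 346 N.

F ≈ 346 N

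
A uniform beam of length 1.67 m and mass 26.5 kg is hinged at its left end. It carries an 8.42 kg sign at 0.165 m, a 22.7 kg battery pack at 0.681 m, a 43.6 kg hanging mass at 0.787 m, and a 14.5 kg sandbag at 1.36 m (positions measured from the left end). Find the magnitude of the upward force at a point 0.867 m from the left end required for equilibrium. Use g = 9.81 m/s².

F ≈ 1050 N

Take moments about the left end.
Beam weight: 26.5 × 9.81 = 260 N down at 0.835 m → arm 0.835 m, τ = 260 × 0.835 = 217.1 N·m clockwise.
Sign: 8.42 × 9.81 = 82.6 N down at 0.165 m → arm 0.165 m, τ = 82.6 × 0.165 = 13.63 N·m clockwise.
Battery pack: 22.7 × 9.81 = 222.7 N down at 0.681 m → arm 0.681 m, τ = 222.7 × 0.681 = 151.7 N·m clockwise.
Hanging mass: 43.6 × 9.81 = 427.7 N down at 0.787 m → arm 0.787 m, τ = 427.7 × 0.787 = 336.6 N·m clockwise.
Sandbag: 14.5 × 9.81 = 142.2 N down at 1.36 m → arm 1.36 m, τ = 142.2 × 1.36 = 193.4 N·m clockwise.
Net moment of the loads = 912.4 N·m clockwise.
The upward force F acts at a point 0.867 m from the left end, arm 0.867 m, giving F × 0.867 counterclockwise.
Στ = 0 ⇒ F × 0.867 = 912.4 ⇒ F = 912.4 / 0.867 = 1050 N.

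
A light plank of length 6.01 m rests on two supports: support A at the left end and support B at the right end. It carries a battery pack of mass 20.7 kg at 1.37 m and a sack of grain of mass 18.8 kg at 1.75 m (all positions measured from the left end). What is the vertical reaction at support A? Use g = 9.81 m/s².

R_A ≈ 288 N

About support B:
Battery pack: 20.7 × 9.81 = 203.1 N down at 1.37 m → arm 4.64 m, τ = 203.1 × 4.64 = 942.4 N·m counterclockwise.
Sack of grain: 18.8 × 9.81 = 184.4 N down at 1.75 m → arm 4.26 m, τ = 184.4 × 4.26 = 785.5 N·m counterclockwise.
Net load moment about support B = 1728 N·m counterclockwise.
Reaction R at support A is upward at 0 m, arm 6.01 m → moment R × 6.01 clockwise.
Στ = 0 ⇒ R × 6.01 = 1728 ⇒ R = 288 N.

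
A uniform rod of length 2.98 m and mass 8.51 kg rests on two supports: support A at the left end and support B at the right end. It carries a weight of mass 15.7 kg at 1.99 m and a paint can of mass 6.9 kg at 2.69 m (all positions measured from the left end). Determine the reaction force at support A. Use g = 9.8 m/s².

Taking torques about support B:
Beam weight: 8.51 × 9.8 = 83.4 N down at 1.49 m → arm 1.49 m, τ = 83.4 × 1.49 = 124.3 N·m counterclockwise.
Weight: 15.7 × 9.8 = 153.9 N down at 1.99 m → arm 0.99 m, τ = 153.9 × 0.99 = 152.4 N·m counterclockwise.
Paint can: 6.9 × 9.8 = 67.62 N down at 2.69 m → arm 0.29 m, τ = 67.62 × 0.29 = 19.61 N·m counterclockwise.
Net load moment about support B = 296.3 N·m counterclockwise.
Reaction R at support A is upward at 0 m, arm 2.98 m → moment R × 2.98 clockwise.
Στ = 0 ⇒ R × 2.98 = 296.3 ⇒ R = 99.4 N.

R_A ≈ 99.4 N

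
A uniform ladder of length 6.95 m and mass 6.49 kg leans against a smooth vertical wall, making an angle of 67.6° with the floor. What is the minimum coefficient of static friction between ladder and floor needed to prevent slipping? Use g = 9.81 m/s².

Take moments about the foot of the ladder.
Ladder weight 6.49×9.81 = 63.67 N acts at 3.475 m along the ladder; its horizontal arm is 3.475·cos67.6° = 1.324 m → τ = 84.3 N·m clockwise.
Wall normal N acts horizontally at the top; its moment arm is the height L sinθ = 6.95·sin67.6° = 6.426 m, counterclockwise.
Στ = 0 ⇒ N × 6.426 = 84.3 ⇒ N = 13.12 N.
ΣFx = 0 ⇒ f = N_wall = 13.12 N. ΣFy = 0 ⇒ N_floor = 63.67 N.
μ_min = f / N_floor = 13.12 / 63.67 = 0.206.

μ_min ≈ 0.206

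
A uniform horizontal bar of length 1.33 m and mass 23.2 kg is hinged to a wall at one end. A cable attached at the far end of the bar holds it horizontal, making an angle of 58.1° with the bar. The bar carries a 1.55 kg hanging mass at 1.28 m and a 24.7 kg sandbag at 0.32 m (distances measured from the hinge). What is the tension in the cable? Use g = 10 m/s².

T ≈ 224 N

Sum moments about the hinge (the unknown hinge reaction has zero arm there).
Beam weight: 23.2 × 10 = 232 N down at 0.665 m → arm 0.665 m, τ = 232 × 0.665 = 154.3 N·m clockwise.
Hanging mass: 1.55 × 10 = 15.5 N down at 1.28 m → arm 1.28 m, τ = 15.5 × 1.28 = 19.84 N·m clockwise.
Sandbag: 24.7 × 10 = 247 N down at 0.32 m → arm 0.32 m, τ = 247 × 0.32 = 79.04 N·m clockwise.
Total clockwise load moment = 253.2 N·m.
The cable tension T acts at 1.33 m; only its component perpendicular to the bar, T sinθ, produces torque. sin 58.1° = 0.849.
For rotational equilibrium, T × 1.33 × 0.849 = 253.2, so T = 253.2 / 1.129 = 224 N.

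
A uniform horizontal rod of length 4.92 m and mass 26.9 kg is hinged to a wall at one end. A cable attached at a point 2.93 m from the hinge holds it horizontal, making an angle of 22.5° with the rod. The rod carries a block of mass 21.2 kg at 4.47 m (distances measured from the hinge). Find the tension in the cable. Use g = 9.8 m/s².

About the hinge:
Beam weight: 26.9 × 9.8 = 263.6 N down at 2.46 m → arm 2.46 m, τ = 263.6 × 2.46 = 648.5 N·m clockwise.
Block: 21.2 × 9.8 = 207.8 N down at 4.47 m → arm 4.47 m, τ = 207.8 × 4.47 = 928.9 N·m clockwise.
Total clockwise load moment = 1577 N·m.
The cable tension T acts at 2.93 m; only its component perpendicular to the rod, T sinθ, produces torque. sin 22.5° = 0.3827.
For rotational equilibrium, T × 2.93 × 0.3827 = 1577, so T = 1577 / 1.121 = 1410 N.

T ≈ 1410 N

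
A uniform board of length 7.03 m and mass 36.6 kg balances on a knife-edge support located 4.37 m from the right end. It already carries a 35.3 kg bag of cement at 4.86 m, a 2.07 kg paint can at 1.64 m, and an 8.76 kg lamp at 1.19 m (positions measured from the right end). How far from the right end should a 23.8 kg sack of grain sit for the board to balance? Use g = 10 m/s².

x ≈ 6.37 m from the right end

Sum moments about the knife-edge support (at 4.37 m from the right end) (the support reaction has zero arm there).
Beam weight: 36.6 × 10 = 366 N down at 3.515 m → arm 0.855 m, τ = 366 × 0.855 = 312.9 N·m clockwise.
Bag of cement: 35.3 × 10 = 353 N down at 4.86 m → arm 0.49 m, τ = 353 × 0.49 = 173 N·m counterclockwise.
Paint can: 2.07 × 10 = 20.7 N down at 1.64 m → arm 2.73 m, τ = 20.7 × 2.73 = 56.51 N·m clockwise.
Lamp: 8.76 × 10 = 87.6 N down at 1.19 m → arm 3.18 m, τ = 87.6 × 3.18 = 278.6 N·m clockwise.
Net moment of existing loads = 475 N·m clockwise.
The sack of grain weighs 23.8 × 10 = 238 N and must supply an equal counterclockwise moment, so its lever arm about the knife-edge support is 475 / 238 = 2 m.
That puts it at 4.37 + 2 = 6.37 m from the right end.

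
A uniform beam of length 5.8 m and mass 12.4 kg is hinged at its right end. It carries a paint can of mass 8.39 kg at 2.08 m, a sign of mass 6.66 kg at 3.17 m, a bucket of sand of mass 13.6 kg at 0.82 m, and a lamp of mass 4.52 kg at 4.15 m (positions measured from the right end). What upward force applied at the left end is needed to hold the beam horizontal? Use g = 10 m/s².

About the right end:
Beam weight: 12.4 × 10 = 124 N down at 2.9 m → arm 2.9 m, τ = 124 × 2.9 = 359.6 N·m counterclockwise.
Paint can: 8.39 × 10 = 83.9 N down at 2.08 m → arm 2.08 m, τ = 83.9 × 2.08 = 174.5 N·m counterclockwise.
Sign: 6.66 × 10 = 66.6 N down at 3.17 m → arm 3.17 m, τ = 66.6 × 3.17 = 211.1 N·m counterclockwise.
Bucket of sand: 13.6 × 10 = 136 N down at 0.82 m → arm 0.82 m, τ = 136 × 0.82 = 111.5 N·m counterclockwise.
Lamp: 4.52 × 10 = 45.2 N down at 4.15 m → arm 4.15 m, τ = 45.2 × 4.15 = 187.6 N·m counterclockwise.
Net moment of the loads = 1044 N·m counterclockwise.
The upward force F acts at the left end, arm 5.8 m, giving F × 5.8 clockwise.
Στ = 0 ⇒ F × 5.8 = 1044 ⇒ F = 1044 / 5.8 = 180 N.

F ≈ 180 N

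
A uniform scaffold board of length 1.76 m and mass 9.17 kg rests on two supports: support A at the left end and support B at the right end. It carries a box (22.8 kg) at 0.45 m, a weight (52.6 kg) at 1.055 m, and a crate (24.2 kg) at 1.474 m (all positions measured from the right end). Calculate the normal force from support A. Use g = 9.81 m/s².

Taking torques about support B:
Beam weight: 9.17 × 9.81 = 89.96 N down at 0.88 m → arm 0.88 m, τ = 89.96 × 0.88 = 79.16 N·m counterclockwise.
Box: 22.8 × 9.81 = 223.7 N down at 0.45 m → arm 0.45 m, τ = 223.7 × 0.45 = 100.7 N·m counterclockwise.
Weight: 52.6 × 9.81 = 516 N down at 1.055 m → arm 1.055 m, τ = 516 × 1.055 = 544.4 N·m counterclockwise.
Crate: 24.2 × 9.81 = 237.4 N down at 1.474 m → arm 1.474 m, τ = 237.4 × 1.474 = 349.9 N·m counterclockwise.
Net load moment about support B = 1074 N·m counterclockwise.
Reaction R at support A is upward at 1.76 m, arm 1.76 m → moment R × 1.76 clockwise.
Setting net torque to zero: R × 1.76 = 1074 → R = 610 N.

R_A ≈ 610 N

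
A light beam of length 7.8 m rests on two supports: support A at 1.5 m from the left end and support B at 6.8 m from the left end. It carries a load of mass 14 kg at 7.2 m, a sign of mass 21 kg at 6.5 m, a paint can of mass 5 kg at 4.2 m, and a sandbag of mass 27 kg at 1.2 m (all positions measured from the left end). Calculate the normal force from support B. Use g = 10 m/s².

Taking torques about support A:
Load: 14 × 10 = 140 N down at 7.2 m → arm 5.7 m, τ = 140 × 5.7 = 798 N·m clockwise.
Sign: 21 × 10 = 210 N down at 6.5 m → arm 5 m, τ = 210 × 5 = 1050 N·m clockwise.
Paint can: 5 × 10 = 50 N down at 4.2 m → arm 2.7 m, τ = 50 × 2.7 = 135 N·m clockwise.
Sandbag: 27 × 10 = 270 N down at 1.2 m → arm 0.3 m, τ = 270 × 0.3 = 81 N·m counterclockwise.
Net load moment about support A = 1902 N·m clockwise.
Reaction R at support B is upward at 6.8 m, arm 5.3 m → moment R × 5.3 counterclockwise.
Στ = 0 ⇒ R × 5.3 = 1902 ⇒ R = 359 N.

R_B ≈ 359 N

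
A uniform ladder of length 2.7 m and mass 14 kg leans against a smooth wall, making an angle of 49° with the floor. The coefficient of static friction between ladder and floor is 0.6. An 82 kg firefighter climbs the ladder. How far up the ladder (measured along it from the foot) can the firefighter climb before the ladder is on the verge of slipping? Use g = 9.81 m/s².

d ≈ 1.95 m

About the foot of the ladder:
Ladder weight 14×9.81 = 137.3 N acts at 1.35 m along the ladder; its horizontal arm is 1.35·cos49° = 0.8857 m → τ = 121.6 N·m clockwise.
Firefighter weight 82×9.81 = 804.4 N at distance d → arm d·cos49° → τ = 804.4·d·0.6561 clockwise.
Wall normal N at the top has arm L sinθ = 2.038 m counterclockwise, so Στ = 0 gives N·2.038 = 121.6 + 527.8·d.
ΣFy = 0 ⇒ N_floor = 941.7 N, so the maximum friction is μ_s·N_floor = 0.6×941.7 = 565 N. ΣFx = 0 ⇒ N_wall = f, so at the slipping point N = 565 N.
Substituting: 565×2.038 = 121.6 + 527.8·d ⇒ d = (1151 − 121.6) / 527.8 = 1.95 m.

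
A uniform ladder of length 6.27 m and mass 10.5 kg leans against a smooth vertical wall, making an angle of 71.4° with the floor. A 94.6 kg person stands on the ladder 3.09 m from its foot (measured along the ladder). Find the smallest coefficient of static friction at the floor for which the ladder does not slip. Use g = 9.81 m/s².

Taking torques about the foot of the ladder:
Ladder weight 10.5×9.81 = 103 N acts at 3.135 m along the ladder; its horizontal arm is 3.135·cos71.4° = 0.9999 m → τ = 103 N·m clockwise.
Person: 94.6×9.81 = 928 N at 3.09 m → arm 0.9856 m → τ = 914.6 N·m clockwise.
Wall normal N acts horizontally at the top; its moment arm is the height L sinθ = 6.27·sin71.4° = 5.943 m, counterclockwise.
Στ = 0 ⇒ N × 5.943 = 1018 ⇒ N = 171.3 N.
ΣFx = 0 ⇒ f = N_wall = 171.3 N. ΣFy = 0 ⇒ N_floor = 1031 N.
μ_min = f / N_floor = 171.3 / 1031 = 0.166.

μ_min ≈ 0.166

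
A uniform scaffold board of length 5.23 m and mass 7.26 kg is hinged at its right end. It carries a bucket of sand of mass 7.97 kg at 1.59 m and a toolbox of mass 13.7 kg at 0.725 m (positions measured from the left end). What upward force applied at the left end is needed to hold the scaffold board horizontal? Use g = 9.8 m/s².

F ≈ 206 N

Taking torques about the right end:
Beam weight: 7.26 × 9.8 = 71.15 N down at 2.615 m → arm 2.615 m, τ = 71.15 × 2.615 = 186.1 N·m counterclockwise.
Bucket of sand: 7.97 × 9.8 = 78.11 N down at 1.59 m → arm 3.64 m, τ = 78.11 × 3.64 = 284.3 N·m counterclockwise.
Toolbox: 13.7 × 9.8 = 134.3 N down at 0.725 m → arm 4.505 m, τ = 134.3 × 4.505 = 605 N·m counterclockwise.
Net moment of the loads = 1075 N·m counterclockwise.
The upward force F acts at the left end, arm 5.23 m, giving F × 5.23 clockwise.
Setting net torque to zero: F × 5.23 = 1075 → F = 1075 / 5.23 = 206 N.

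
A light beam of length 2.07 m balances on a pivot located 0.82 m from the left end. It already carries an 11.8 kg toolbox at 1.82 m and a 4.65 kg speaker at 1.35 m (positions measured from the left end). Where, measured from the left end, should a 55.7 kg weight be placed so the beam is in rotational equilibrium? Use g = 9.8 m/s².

x ≈ 0.564 m from the left end

Taking torques about the pivot (at 0.82 m from the left end):
Toolbox: 11.8 × 9.8 = 115.6 N down at 1.82 m → arm 1 m, τ = 115.6 × 1 = 115.6 N·m clockwise.
Speaker: 4.65 × 9.8 = 45.57 N down at 1.35 m → arm 0.53 m, τ = 45.57 × 0.53 = 24.15 N·m clockwise.
Net moment of existing loads = 139.8 N·m clockwise.
The weight weighs 55.7 × 9.8 = 545.9 N and must supply an equal counterclockwise moment, so its lever arm about the pivot is 139.8 / 545.9 = 0.256 m.
That puts it at 0.82 − 0.256 = 0.564 m from the left end.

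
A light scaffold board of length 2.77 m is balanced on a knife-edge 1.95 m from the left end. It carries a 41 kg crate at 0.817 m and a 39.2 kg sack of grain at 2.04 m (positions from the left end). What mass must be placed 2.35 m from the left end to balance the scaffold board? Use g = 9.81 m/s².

Taking torques about the knife-edge (at 1.95 m from the left end):
Crate: 41 × 9.81 = 402.2 N down at 0.817 m → arm 1.133 m, τ = 402.2 × 1.133 = 455.7 N·m counterclockwise.
Sack of grain: 39.2 × 9.81 = 384.6 N down at 2.04 m → arm 0.09 m, τ = 384.6 × 0.09 = 34.61 N·m clockwise.
Net moment of known loads = 421.1 N·m counterclockwise.
An unknown mass m at 2.35 m has arm 0.4 m; its moment is m·g·0.4 clockwise.
For rotational equilibrium, m × 9.81 × 0.4 = 421.1, so m = 421.1 / (9.81 × 0.4) = 107 kg.

m ≈ 107 kg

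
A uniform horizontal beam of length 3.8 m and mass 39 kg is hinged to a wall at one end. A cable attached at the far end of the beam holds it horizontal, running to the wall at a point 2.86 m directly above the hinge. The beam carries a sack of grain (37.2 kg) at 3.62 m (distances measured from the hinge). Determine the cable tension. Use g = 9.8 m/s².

T ≈ 895 N

Taking torques about the hinge:
Beam weight: 39 × 9.8 = 382.2 N down at 1.9 m → arm 1.9 m, τ = 382.2 × 1.9 = 726.2 N·m clockwise.
Sack of grain: 37.2 × 9.8 = 364.6 N down at 3.62 m → arm 3.62 m, τ = 364.6 × 3.62 = 1320 N·m clockwise.
Total clockwise load moment = 2046 N·m.
The cable tension T acts at 3.8 m; only its component perpendicular to the beam, T sinθ, produces torque. sinθ = h/√(h²+d²) = 2.86/√(2.86²+3.8²) = 0.6013.
Setting net torque to zero: T × 3.8 × 0.6013 = 2046 → T = 2046 / 2.285 = 895 N.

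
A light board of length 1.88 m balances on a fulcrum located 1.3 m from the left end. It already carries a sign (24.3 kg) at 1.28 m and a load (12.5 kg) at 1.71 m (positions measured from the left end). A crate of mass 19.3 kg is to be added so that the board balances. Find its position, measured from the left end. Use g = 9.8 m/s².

x ≈ 1.06 m from the left end

Sum moments about the fulcrum (at 1.3 m from the left end) (the support reaction has zero arm there).
Sign: 24.3 × 9.8 = 238.1 N down at 1.28 m → arm 0.02 m, τ = 238.1 × 0.02 = 4.762 N·m counterclockwise.
Load: 12.5 × 9.8 = 122.5 N down at 1.71 m → arm 0.41 m, τ = 122.5 × 0.41 = 50.22 N·m clockwise.
Net moment of existing loads = 45.46 N·m clockwise.
The crate weighs 19.3 × 9.8 = 189.1 N and must supply an equal counterclockwise moment, so its lever arm about the fulcrum is 45.46 / 189.1 = 0.24 m.
That puts it at 1.3 − 0.24 = 1.06 m from the left end.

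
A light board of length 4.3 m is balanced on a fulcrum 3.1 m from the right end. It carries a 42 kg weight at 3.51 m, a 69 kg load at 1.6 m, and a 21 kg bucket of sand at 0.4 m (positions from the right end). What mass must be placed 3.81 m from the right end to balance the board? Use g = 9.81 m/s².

m ≈ 201 kg

Take moments about the fulcrum (at 3.1 m from the right end).
Weight: 42 × 9.81 = 412 N down at 3.51 m → arm 0.41 m, τ = 412 × 0.41 = 168.9 N·m counterclockwise.
Load: 69 × 9.81 = 676.9 N down at 1.6 m → arm 1.5 m, τ = 676.9 × 1.5 = 1015 N·m clockwise.
Bucket of sand: 21 × 9.81 = 206 N down at 0.4 m → arm 2.7 m, τ = 206 × 2.7 = 556.2 N·m clockwise.
Net moment of known loads = 1402 N·m clockwise.
An unknown mass m at 3.81 m has arm 0.71 m; its moment is m·g·0.71 counterclockwise.
For rotational equilibrium, m × 9.81 × 0.71 = 1402, so m = 1402 / (9.81 × 0.71) = 201 kg.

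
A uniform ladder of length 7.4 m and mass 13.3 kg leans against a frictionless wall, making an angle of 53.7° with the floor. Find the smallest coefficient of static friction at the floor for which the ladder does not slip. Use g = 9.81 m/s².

Choose the foot of the ladder as the axis so the floor normal and friction both act there and drop out.
Ladder weight 13.3×9.81 = 130.5 N acts at 3.7 m along the ladder; its horizontal arm is 3.7·cos53.7° = 2.19 m → τ = 285.8 N·m clockwise.
Wall normal N acts horizontally at the top; its moment arm is the height L sinθ = 7.4·sin53.7° = 5.964 m, counterclockwise.
Balancing moments: N × 5.964 = 285.8, giving N = 47.92 N.
ΣFx = 0 ⇒ f = N_wall = 47.92 N. ΣFy = 0 ⇒ N_floor = 130.5 N.
μ_min = f / N_floor = 47.92 / 130.5 = 0.367.

μ_min ≈ 0.367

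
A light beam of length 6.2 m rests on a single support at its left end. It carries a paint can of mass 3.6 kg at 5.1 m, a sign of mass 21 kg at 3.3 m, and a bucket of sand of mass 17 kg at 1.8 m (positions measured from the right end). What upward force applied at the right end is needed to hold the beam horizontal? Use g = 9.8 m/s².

Take moments about the left end.
Paint can: 3.6 × 9.8 = 35.28 N down at 5.1 m → arm 1.1 m, τ = 35.28 × 1.1 = 38.81 N·m clockwise.
Sign: 21 × 9.8 = 205.8 N down at 3.3 m → arm 2.9 m, τ = 205.8 × 2.9 = 596.8 N·m clockwise.
Bucket of sand: 17 × 9.8 = 166.6 N down at 1.8 m → arm 4.4 m, τ = 166.6 × 4.4 = 733 N·m clockwise.
Net moment of the loads = 1369 N·m clockwise.
The upward force F acts at the right end, arm 6.2 m, giving F × 6.2 counterclockwise.
Στ = 0 ⇒ F × 6.2 = 1369 ⇒ F = 1369 / 6.2 = 221 N.

F ≈ 221 N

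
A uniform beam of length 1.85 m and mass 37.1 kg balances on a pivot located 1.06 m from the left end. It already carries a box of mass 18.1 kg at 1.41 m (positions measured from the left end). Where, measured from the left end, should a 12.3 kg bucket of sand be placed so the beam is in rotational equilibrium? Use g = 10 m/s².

Choose the pivot (at 1.06 m from the left end) as the axis so the support reaction has zero arm there.
Beam weight: 37.1 × 10 = 371 N down at 0.925 m → arm 0.135 m, τ = 371 × 0.135 = 50.09 N·m counterclockwise.
Box: 18.1 × 10 = 181 N down at 1.41 m → arm 0.35 m, τ = 181 × 0.35 = 63.35 N·m clockwise.
Net moment of existing loads = 13.26 N·m clockwise.
The bucket of sand weighs 12.3 × 10 = 123 N and must supply an equal counterclockwise moment, so its lever arm about the pivot is 13.26 / 123 = 0.108 m.
That puts it at 1.06 − 0.108 = 0.952 m from the left end.

x ≈ 0.952 m from the left end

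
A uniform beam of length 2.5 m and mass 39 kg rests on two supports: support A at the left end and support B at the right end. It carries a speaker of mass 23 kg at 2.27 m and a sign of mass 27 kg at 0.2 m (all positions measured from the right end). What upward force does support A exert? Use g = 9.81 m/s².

About support B:
Beam weight: 39 × 9.81 = 382.6 N down at 1.25 m → arm 1.25 m, τ = 382.6 × 1.25 = 478.2 N·m counterclockwise.
Speaker: 23 × 9.81 = 225.6 N down at 2.27 m → arm 2.27 m, τ = 225.6 × 2.27 = 512.1 N·m counterclockwise.
Sign: 27 × 9.81 = 264.9 N down at 0.2 m → arm 0.2 m, τ = 264.9 × 0.2 = 52.98 N·m counterclockwise.
Net load moment about support B = 1043 N·m counterclockwise.
Reaction R at support A is upward at 2.5 m, arm 2.5 m → moment R × 2.5 clockwise.
Setting net torque to zero: R × 2.5 = 1043 → R = 417 N.

R_A ≈ 417 N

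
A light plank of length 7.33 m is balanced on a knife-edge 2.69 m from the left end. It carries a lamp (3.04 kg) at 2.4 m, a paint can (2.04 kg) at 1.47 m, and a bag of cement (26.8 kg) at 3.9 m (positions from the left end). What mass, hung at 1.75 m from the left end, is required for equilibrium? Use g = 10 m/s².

About the knife-edge (at 2.69 m from the left end):
Lamp: 3.04 × 10 = 30.4 N down at 2.4 m → arm 0.29 m, τ = 30.4 × 0.29 = 8.816 N·m counterclockwise.
Paint can: 2.04 × 10 = 20.4 N down at 1.47 m → arm 1.22 m, τ = 20.4 × 1.22 = 24.89 N·m counterclockwise.
Bag of cement: 26.8 × 10 = 268 N down at 3.9 m → arm 1.21 m, τ = 268 × 1.21 = 324.3 N·m clockwise.
Net moment of known loads = 290.6 N·m clockwise.
An unknown mass m at 1.75 m has arm 0.94 m; its moment is m·g·0.94 counterclockwise.
For rotational equilibrium, m × 10 × 0.94 = 290.6, so m = 290.6 / (10 × 0.94) = 30.9 kg.

m ≈ 30.9 kg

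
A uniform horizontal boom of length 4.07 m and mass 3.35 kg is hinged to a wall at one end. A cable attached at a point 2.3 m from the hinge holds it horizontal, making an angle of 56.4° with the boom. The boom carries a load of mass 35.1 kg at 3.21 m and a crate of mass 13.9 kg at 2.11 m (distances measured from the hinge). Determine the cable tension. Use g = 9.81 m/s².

T ≈ 762 N

Taking torques about the hinge:
Beam weight: 3.35 × 9.81 = 32.86 N down at 2.035 m → arm 2.035 m, τ = 32.86 × 2.035 = 66.87 N·m clockwise.
Load: 35.1 × 9.81 = 344.3 N down at 3.21 m → arm 3.21 m, τ = 344.3 × 3.21 = 1105 N·m clockwise.
Crate: 13.9 × 9.81 = 136.4 N down at 2.11 m → arm 2.11 m, τ = 136.4 × 2.11 = 287.8 N·m clockwise.
Total clockwise load moment = 1460 N·m.
The cable tension T acts at 2.3 m; only its component perpendicular to the boom, T sinθ, produces torque. sin 56.4° = 0.8329.
Setting net torque to zero: T × 2.3 × 0.8329 = 1460 → T = 1460 / 1.916 = 762 N.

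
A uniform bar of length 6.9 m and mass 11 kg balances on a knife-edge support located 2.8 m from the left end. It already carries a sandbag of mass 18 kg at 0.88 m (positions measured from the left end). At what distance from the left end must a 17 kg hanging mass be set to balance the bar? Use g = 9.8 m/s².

x ≈ 4.41 m from the left end

About the knife-edge support (at 2.8 m from the left end):
Beam weight: 11 × 9.8 = 107.8 N down at 3.45 m → arm 0.65 m, τ = 107.8 × 0.65 = 70.07 N·m clockwise.
Sandbag: 18 × 9.8 = 176.4 N down at 0.88 m → arm 1.92 m, τ = 176.4 × 1.92 = 338.7 N·m counterclockwise.
Net moment of existing loads = 268.6 N·m counterclockwise.
The hanging mass weighs 17 × 9.8 = 166.6 N and must supply an equal clockwise moment, so its lever arm about the knife-edge support is 268.6 / 166.6 = 1.61 m.
That puts it at 2.8 + 1.61 = 4.41 m from the left end.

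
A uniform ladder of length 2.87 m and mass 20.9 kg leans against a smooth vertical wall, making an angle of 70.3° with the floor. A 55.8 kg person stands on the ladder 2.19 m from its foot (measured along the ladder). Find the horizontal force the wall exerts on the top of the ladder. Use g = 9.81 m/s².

N_wall ≈ 186 N

Take moments about the foot of the ladder.
Ladder weight 20.9×9.81 = 205 N acts at 1.435 m along the ladder; its horizontal arm is 1.435·cos70.3° = 0.4837 m → τ = 99.16 N·m clockwise.
Person: 55.8×9.81 = 547.4 N at 2.19 m → arm 0.7382 m → τ = 404.1 N·m clockwise.
Wall normal N acts horizontally at the top; its moment arm is the height L sinθ = 2.87·sin70.3° = 2.702 m, counterclockwise.
For rotational equilibrium, N × 2.702 = 503.3, so N = 186 N.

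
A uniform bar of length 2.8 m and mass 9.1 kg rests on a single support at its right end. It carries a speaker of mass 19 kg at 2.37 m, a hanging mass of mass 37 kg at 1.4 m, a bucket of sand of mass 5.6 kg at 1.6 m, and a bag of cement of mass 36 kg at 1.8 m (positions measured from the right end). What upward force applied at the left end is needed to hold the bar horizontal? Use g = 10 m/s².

Choose the right end as the axis so the unknown pivot reaction has zero arm there.
Beam weight: 9.1 × 10 = 91 N down at 1.4 m → arm 1.4 m, τ = 91 × 1.4 = 127.4 N·m counterclockwise.
Speaker: 19 × 10 = 190 N down at 2.37 m → arm 2.37 m, τ = 190 × 2.37 = 450.3 N·m counterclockwise.
Hanging mass: 37 × 10 = 370 N down at 1.4 m → arm 1.4 m, τ = 370 × 1.4 = 518 N·m counterclockwise.
Bucket of sand: 5.6 × 10 = 56 N down at 1.6 m → arm 1.6 m, τ = 56 × 1.6 = 89.6 N·m counterclockwise.
Bag of cement: 36 × 10 = 360 N down at 1.8 m → arm 1.8 m, τ = 360 × 1.8 = 648 N·m counterclockwise.
Net moment of the loads = 1833 N·m counterclockwise.
The upward force F acts at the left end, arm 2.8 m, giving F × 2.8 clockwise.
Balancing moments: F × 2.8 = 1833, giving F = 1833 / 2.8 = 655 N.

F ≈ 655 N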